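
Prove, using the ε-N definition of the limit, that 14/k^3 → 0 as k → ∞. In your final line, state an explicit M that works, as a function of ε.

Fix ε > 0. For k ≥ 1, |14/k^3 − 0| = 14/k^3.
14/k^3 < ε ⇔ k^3 > 14/ε ⇔ k > (14/ε)^{1/3}.
Take M = (14/ε)^{1/3}. Then k > M implies 14/k^3 < ε.

M = (14/ε)^{1/3}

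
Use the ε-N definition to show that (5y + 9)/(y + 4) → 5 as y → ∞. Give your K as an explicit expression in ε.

Suppose ε > 0. We seek K > 0 such that y > K implies |(5y + 9)/(y + 4) − 5| < ε.
(5y + 9)/(y + 4) − 5 = ((5y + 9) − 5(y + 4)) / ((y + 4)) = -11/((y + 4)).
For y > 0 we have y + 4 > y, so |(5y + 9)/(y + 4) − 5| = 11/((y + 4)) < 11/(y) = 11/y.
Thus |(5y + 9)/(y + 4) − 5| < ε whenever y > 11/ε.
Take K = 11/ε. If y > K then |(5y + 9)/(y + 4) − 5| < 11/y < ε.

K = 11/ε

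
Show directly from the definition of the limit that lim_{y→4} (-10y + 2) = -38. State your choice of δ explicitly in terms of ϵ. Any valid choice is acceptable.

Let ϵ > 0 be given. We need δ > 0 so that 0 < |y − 4| < δ implies |(-10y + 2) + 38| < ϵ.
|(-10y + 2) + 38| = |-10y + 40| = 10|y − 4|.
Thus it suffices that |y − 4| < ϵ/10.
Choosing δ = ϵ/10 gives |(-10y + 2) + 38| = 10|y − 4| < ϵ whenever |y − 4| < δ.

δ = ϵ/10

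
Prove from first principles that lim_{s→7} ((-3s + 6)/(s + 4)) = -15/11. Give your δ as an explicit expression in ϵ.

δ = min(11/2, (121/36)ϵ)

Suppose ϵ > 0. We want δ > 0 with 0 < |s − 7| < δ ⇒ |(-3s + 6)/(s + 4) + 15/11| < ϵ.
Combining over a common denominator, (-3s + 6)/(s + 4) + 15/11 = [(-3s + 6)·11 − (-15)·(s + 4)] / [11·(s + 4)] = -18(s − 7) / (11(s + 4)).
So |(-3s + 6)/(s + 4) + 15/11| = 18|s − 7| / (11·|s + 4|).
Require δ ≤ 11/2, so |s + 4| ≥ |11| − |s − 7| > 11 − 11/2 = 11/2.
Hence |(-3s + 6)/(s + 4) + 15/11| < 18|s − 7|/(11·(11/2)) = (36/121)|s − 7|, which is < ϵ once |s − 7| < (121/36)ϵ.
Take δ = min(11/2, (121/36)ϵ). Then 0 < |s − 7| < δ forces both bounds, so |(-3s + 6)/(s + 4) + 15/11| < ϵ.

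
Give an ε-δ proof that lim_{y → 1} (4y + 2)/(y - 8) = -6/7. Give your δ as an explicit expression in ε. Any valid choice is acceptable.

δ = min(7/2, (49/68)ε)

Let ε > 0. We want δ > 0 with 0 < |y − 1| < δ ⇒ |(4y + 2)/(y - 8) + 6/7| < ε.
Combining over a common denominator, (4y + 2)/(y - 8) + 6/7 = [(4y + 2)·(-7) − 6·(y - 8)] / [(-7)·(y - 8)] = -34(y − 1) / ((-7)(y - 8)).
So |(4y + 2)/(y - 8) + 6/7| = 34|y − 1| / (7·|y − 8|).
Restrict δ ≤ 7/2. Then |y − 1| < 7/2 gives |y − 8| = |(y − 1) + (-7)| ≥ 7 − 7/2 = 7/2.
Hence |(4y + 2)/(y - 8) + 6/7| < 34|y − 1|/(7·(7/2)) = (68/49)|y − 1|, which is < ε once |y − 1| < (49/68)ε.
Take δ = min(7/2, (49/68)ε). Then 0 < |y − 1| < δ forces both bounds, so |(4y + 2)/(y - 8) + 6/7| < ε.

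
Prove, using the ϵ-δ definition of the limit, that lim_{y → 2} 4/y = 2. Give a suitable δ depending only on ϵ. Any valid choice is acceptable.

δ = min(1, (1/2)ϵ)

Fix ϵ > 0. We seek δ > 0 such that 0 < |y − 2| < δ implies |4/y − 2| < ϵ.
|4/y − 2| = 4·|2 − y|/(2·|y|) = 4|y − 2|/(2|y|).
Require δ ≤ 1 so that |y| > 2 − 1 = 1, hence 2|y| > 2.
Then |4/y − 2| < 4|y − 2|/2, which is < ϵ when |y − 2| < (1/2)ϵ.
Take δ = min(1, (1/2)ϵ). Then 0 < |y − 2| < δ gives both |y − 2| < 1 and |y − 2| < (1/2)ϵ, so |4/y − 2| < ϵ.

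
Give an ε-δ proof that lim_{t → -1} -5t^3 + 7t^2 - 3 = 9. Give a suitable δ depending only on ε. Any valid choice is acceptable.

δ = min(2, ε/93)

Let ε > 0 be given. We want δ > 0 such that 0 < |t + 1| < δ implies |(-5t^3 + 7t^2 - 3) − 9| < ε.
(-5t^3 + 7t^2 - 3) − 9 = -5t^3 + 7t^2 - 12 = (t + 1)(-5t^2 + 12t - 12).
So |(-5t^3 + 7t^2 - 3) − 9| = |t + 1|·|-5t^2 + 12t - 12|.
Require δ ≤ 2. Then |t + 1| < 2 gives |t| < 3, and by the triangle inequality |-5t^2 + 12t - 12| ≤ 5·3^2 + 12·3 + 12 = 93.
Hence |(-5t^3 + 7t^2 - 3) − 9| ≤ 93|t + 1| < ε provided |t + 1| < ε/93.
Take δ = min(2, ε/93). Then 0 < |t + 1| < δ gives both |t + 1| < 2 and |t + 1| < ε/93, so |(-5t^3 + 7t^2 - 3) − 9| < ε.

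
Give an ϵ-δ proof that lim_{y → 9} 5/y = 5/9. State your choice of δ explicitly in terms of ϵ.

δ = min(9/2, (81/10)ϵ)

Let ϵ > 0. We seek δ > 0 such that 0 < |y − 9| < δ implies |5/y − (5/9)| < ϵ.
|5/y − (5/9)| = 5·|9 − y|/(9·|y|) = 5|y − 9|/(9|y|).
Require δ ≤ 9/2 so that |y| > 9 − 9/2 = 9/2, hence 9|y| > 81/2.
Then |5/y − (5/9)| < 5|y − 9|/(81/2), which is < ϵ when |y − 9| < (81/10)ϵ.
Take δ = min(9/2, (81/10)ϵ). Then 0 < |y − 9| < δ gives both |y − 9| < 9/2 and |y − 9| < (81/10)ϵ, so |5/y − (5/9)| < ϵ.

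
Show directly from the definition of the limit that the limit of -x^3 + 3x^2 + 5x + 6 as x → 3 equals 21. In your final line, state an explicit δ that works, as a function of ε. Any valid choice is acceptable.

δ = min(1, ε/21)

Fix ε > 0. We want δ > 0 such that 0 < |x − 3| < δ implies |(-x^3 + 3x^2 + 5x + 6) − 21| < ε.
(-x^3 + 3x^2 + 5x + 6) − 21 = -x^3 + 3x^2 + 5x - 15 = (x − 3)(-x^2 + 5).
So |(-x^3 + 3x^2 + 5x + 6) − 21| = |x − 3|·|-x^2 + 5|.
Assume first that |x − 3| < 1, so |x| < 4. Then |-x^2 + 5| ≤ 4^2 + 5 = 21.
Hence |(-x^3 + 3x^2 + 5x + 6) − 21| ≤ 21|x − 3| < ε provided |x − 3| < ε/21.
Take δ = min(1, ε/21). Then 0 < |x − 3| < δ gives both |x − 3| < 1 and |x − 3| < ε/21, so |(-x^3 + 3x^2 + 5x + 6) − 21| < ε.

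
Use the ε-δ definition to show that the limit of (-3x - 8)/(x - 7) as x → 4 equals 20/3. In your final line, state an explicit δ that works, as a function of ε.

δ = min(3/2, (9/58)ε)

Let ε > 0 be given. We want δ > 0 with 0 < |x − 4| < δ ⇒ |(-3x - 8)/(x - 7) − (20/3)| < ε.
Combining over a common denominator, (-3x - 8)/(x - 7) − (20/3) = [(-3x - 8)·(-3) − (-20)·(x - 7)] / [(-3)·(x - 7)] = 29(x − 4) / ((-3)(x - 7)).
So |(-3x - 8)/(x - 7) − (20/3)| = 29|x − 4| / (3·|x − 7|).
Require δ ≤ 3/2, so |x − 7| ≥ |-3| − |x − 4| > 3 − 3/2 = 3/2.
Hence |(-3x - 8)/(x - 7) − (20/3)| < 29|x − 4|/(3·(3/2)) = (58/9)|x − 4|, which is < ε once |x − 4| < (9/58)ε.
Take δ = min(3/2, (9/58)ε). Then 0 < |x − 4| < δ forces both bounds, so |(-3x - 8)/(x - 7) − (20/3)| < ε.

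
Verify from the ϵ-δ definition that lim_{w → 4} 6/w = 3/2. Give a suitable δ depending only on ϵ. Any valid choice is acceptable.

δ = min(2, (4/3)ϵ)

Let ϵ > 0 be given. We seek δ > 0 such that 0 < |w − 4| < δ implies |6/w − (3/2)| < ϵ.
|6/w − (3/2)| = 6·|4 − w|/(4·|w|) = 6|w − 4|/(4|w|).
Restrict δ ≤ 2. Then |w − 4| < 2 gives |w| > 2, so 4|w| > 8.
Then |6/w − (3/2)| < 6|w − 4|/8, which is < ϵ when |w − 4| < (4/3)ϵ.
Take δ = min(2, (4/3)ϵ). Then 0 < |w − 4| < δ gives both |w − 4| < 2 and |w − 4| < (4/3)ϵ, so |6/w − (3/2)| < ϵ.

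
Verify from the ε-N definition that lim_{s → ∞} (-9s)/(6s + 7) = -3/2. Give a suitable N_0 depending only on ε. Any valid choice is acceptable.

Fix ε > 0. We seek N_0 > 0 such that s > N_0 implies |(-9s)/(6s + 7) + 3/2| < ε.
(-9s)/(6s + 7) + 3/2 = (6(-9s) − (-9)(6s + 7)) / (6(6s + 7)) = 63/(6(6s + 7)).
For s > 0 we have 6s + 7 > 6s, so |(-9s)/(6s + 7) + 3/2| = 63/(6(6s + 7)) < 63/(6·6s) = (7/4)/s.
Thus |(-9s)/(6s + 7) + 3/2| < ε whenever s > (7/4)/ε.
Take N_0 = (7/4)/ε. If s > N_0 then |(-9s)/(6s + 7) + 3/2| < (7/4)/s < ε.

N_0 = (7/4)/ε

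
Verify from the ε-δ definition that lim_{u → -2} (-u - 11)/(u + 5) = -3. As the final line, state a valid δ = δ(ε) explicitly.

δ = min(3/2, (3/4)ε)

Fix ε > 0. We want δ > 0 with 0 < |u + 2| < δ ⇒ |(-u - 11)/(u + 5) + 3| < ε.
Combining over a common denominator, (-u - 11)/(u + 5) + 3 = [(-u - 11)·3 − (-9)·(u + 5)] / [3·(u + 5)] = 6(u + 2) / (3(u + 5)).
So |(-u - 11)/(u + 5) + 3| = 6|u + 2| / (3·|u + 5|).
Require δ ≤ 3/2, so |u + 5| ≥ |3| − |u + 2| > 3 − 3/2 = 3/2.
Hence |(-u - 11)/(u + 5) + 3| < 6|u + 2|/(3·(3/2)) = (4/3)|u + 2|, which is < ε once |u + 2| < (3/4)ε.
Take δ = min(3/2, (3/4)ε). Then 0 < |u + 2| < δ forces both bounds, so |(-u - 11)/(u + 5) + 3| < ε.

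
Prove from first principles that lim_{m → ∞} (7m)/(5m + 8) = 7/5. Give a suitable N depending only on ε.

Suppose ε > 0. For m ≥ 1, |(7m)/(5m + 8) − (7/5)| = |-56|/(5(5m + 8)) = 56/(5(5m + 8)).
Since 5m + 8 ≥ 5m for m ≥ 1, this is ≤ 56/(5·5m) = (56/25)/m.
So |(7m)/(5m + 8) − (7/5)| < ε whenever m > (56/25)/ε.
Take N = (56/25)/ε. If m > N then |(7m)/(5m + 8) − (7/5)| ≤ (56/25)/m < ε.

N = (56/25)/ε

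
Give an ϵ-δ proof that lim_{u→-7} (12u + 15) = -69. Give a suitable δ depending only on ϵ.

δ = ϵ/12

Let ϵ > 0. We need δ > 0 so that 0 < |u + 7| < δ implies |(12u + 15) + 69| < ϵ.
|(12u + 15) + 69| = |12u + 84| = 12|u + 7|.
Thus it suffices that |u + 7| < ϵ/12.
Choosing δ = ϵ/12 gives |(12u + 15) + 69| = 12|u + 7| < ϵ whenever |u + 7| < δ.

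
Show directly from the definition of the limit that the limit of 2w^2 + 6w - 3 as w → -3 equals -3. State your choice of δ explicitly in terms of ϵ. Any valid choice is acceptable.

Suppose ϵ > 0. We want δ > 0 such that 0 < |w + 3| < δ implies |(2w^2 + 6w - 3) + 3| < ϵ.
(2w^2 + 6w - 3) + 3 = 2w^2 + 6w = (w + 3)(2w).
So |(2w^2 + 6w - 3) + 3| = |w + 3|·|2w|.
Assume first that |w + 3| < 1, so |w| < 4. Then |2w| ≤ 2·4 = 8.
Hence |(2w^2 + 6w - 3) + 3| ≤ 8|w + 3| < ϵ provided |w + 3| < ϵ/8.
Take δ = min(1, ϵ/8). Then 0 < |w + 3| < δ gives both |w + 3| < 1 and |w + 3| < ϵ/8, so |(2w^2 + 6w - 3) + 3| < ϵ.

δ = min(1, ϵ/8)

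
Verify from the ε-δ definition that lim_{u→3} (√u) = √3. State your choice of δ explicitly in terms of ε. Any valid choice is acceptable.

δ = min(3, √3·ε)

Fix ε > 0. We want δ > 0 such that 0 < |u − 3| < δ implies |√u − √3| < ε.
Rationalise: √u − √3 = (u − 3)/(√u + √3), so |√u − √3| = |u − 3|/(√u + √3).
Restrict δ ≤ 3 so that |u − 3| < 3 forces u > 0, and then √u + √3 > √3.
Hence |√u − √3| < |u − 3|/√3, which is < ε once |u − 3| < √3·ε.
Take δ = min(3, √3·ε). If 0 < |u − 3| < δ then u > 0 and |√u − √3| < |u − 3|/√3 < ε.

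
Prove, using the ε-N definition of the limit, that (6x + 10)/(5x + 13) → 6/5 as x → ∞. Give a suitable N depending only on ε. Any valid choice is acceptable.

N = (28/25)/ε

Fix ε > 0. We seek N > 0 such that x > N implies |(6x + 10)/(5x + 13) − (6/5)| < ε.
(6x + 10)/(5x + 13) − (6/5) = (5(6x + 10) − 6(5x + 13)) / (5(5x + 13)) = -28/(5(5x + 13)).
For x > 0 we have 5x + 13 > 5x, so |(6x + 10)/(5x + 13) − (6/5)| = 28/(5(5x + 13)) < 28/(5·5x) = (28/25)/x.
Thus |(6x + 10)/(5x + 13) − (6/5)| < ε whenever x > (28/25)/ε.
Take N = (28/25)/ε. If x > N then |(6x + 10)/(5x + 13) − (6/5)| < (28/25)/x < ε.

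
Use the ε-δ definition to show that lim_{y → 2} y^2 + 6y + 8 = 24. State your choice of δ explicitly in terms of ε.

Let ε > 0. We want δ > 0 such that 0 < |y − 2| < δ implies |(y^2 + 6y + 8) − 24| < ε.
(y^2 + 6y + 8) − 24 = y^2 + 6y - 16 = (y − 2)(y + 8).
So |(y^2 + 6y + 8) − 24| = |y − 2|·|y + 8|.
Require δ ≤ 1. Then |y − 2| < 1 gives |y| < 3, and by the triangle inequality |y + 8| ≤ 3 + 8 = 11.
Hence |(y^2 + 6y + 8) − 24| ≤ 11|y − 2| < ε provided |y − 2| < ε/11.
Choosing δ = min(1, ε/11) ensures both conditions, hence |(y^2 + 6y + 8) − 24| < ε.

δ = min(1, ε/11)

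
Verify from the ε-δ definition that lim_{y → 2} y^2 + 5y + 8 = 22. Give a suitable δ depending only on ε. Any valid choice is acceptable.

δ = min(1, ε/10)

Suppose ε > 0. We want δ > 0 such that 0 < |y − 2| < δ implies |(y^2 + 5y + 8) − 22| < ε.
(y^2 + 5y + 8) − 22 = y^2 + 5y - 14 = (y − 2)(y + 7).
So |(y^2 + 5y + 8) − 22| = |y − 2|·|y + 7|.
Assume first that |y − 2| < 1, so |y| < 3. Then |y + 7| ≤ 3 + 7 = 10.
Hence |(y^2 + 5y + 8) − 22| ≤ 10|y − 2| < ε provided |y − 2| < ε/10.
Choosing δ = min(1, ε/10) ensures both conditions, hence |(y^2 + 5y + 8) − 22| < ε.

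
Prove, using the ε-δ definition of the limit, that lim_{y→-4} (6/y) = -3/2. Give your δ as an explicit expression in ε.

Let ε > 0 be given. We seek δ > 0 such that 0 < |y + 4| < δ implies |6/y + 3/2| < ε.
|6/y + 3/2| = 6·|-4 − y|/(4·|y|) = 6|y + 4|/(4|y|).
Restrict δ ≤ 2. Then |y + 4| < 2 gives |y| > 2, so 4|y| > 8.
Then |6/y + 3/2| < 6|y + 4|/8, which is < ε when |y + 4| < (4/3)ε.
Take δ = min(2, (4/3)ε). Then 0 < |y + 4| < δ gives both |y + 4| < 2 and |y + 4| < (4/3)ε, so |6/y + 3/2| < ε.

δ = min(2, (4/3)ε)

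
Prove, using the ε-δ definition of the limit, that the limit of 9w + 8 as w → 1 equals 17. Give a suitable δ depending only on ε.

Fix ε > 0. We need δ > 0 so that 0 < |w − 1| < δ implies |(9w + 8) − 17| < ε.
Since (9w + 8) − 17 = 9(w − 1), we have |(9w + 8) − 17| = 9|w − 1|.
Thus it suffices that |w − 1| < ε/9.
Choosing δ = ε/9 gives |(9w + 8) − 17| = 9|w − 1| < ε whenever |w − 1| < δ.

δ = ε/9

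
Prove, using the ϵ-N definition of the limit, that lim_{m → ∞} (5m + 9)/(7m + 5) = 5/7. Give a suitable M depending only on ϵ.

M = (38/49)/ϵ

Let ϵ > 0. For m ≥ 1, |(5m + 9)/(7m + 5) − (5/7)| = |38|/(7(7m + 5)) = 38/(7(7m + 5)).
Since 7m + 5 ≥ 7m for m ≥ 1, this is ≤ 38/(7·7m) = (38/49)/m.
So |(5m + 9)/(7m + 5) − (5/7)| < ϵ whenever m > (38/49)/ϵ.
Take M = (38/49)/ϵ. If m > M then |(5m + 9)/(7m + 5) − (5/7)| ≤ (38/49)/m < ϵ.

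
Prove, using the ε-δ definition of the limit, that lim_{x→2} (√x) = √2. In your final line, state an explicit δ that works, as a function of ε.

δ = min(2, √2·ε)

Let ε > 0 be given. We want δ > 0 such that 0 < |x − 2| < δ implies |√x − √2| < ε.
Multiplying by the conjugate, |√x − √2| = |x − 2|/(√x + √2).
Restrict δ ≤ 2 so that |x − 2| < 2 forces x > 0, and then √x + √2 > √2.
Hence |√x − √2| < |x − 2|/√2, which is < ε once |x − 2| < √2·ε.
Take δ = min(2, √2·ε). If 0 < |x − 2| < δ then x > 0 and |√x − √2| < |x − 2|/√2 < ε.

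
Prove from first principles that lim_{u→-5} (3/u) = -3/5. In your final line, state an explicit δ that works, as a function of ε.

Fix ε > 0. We seek δ > 0 such that 0 < |u + 5| < δ implies |3/u + 3/5| < ε.
|3/u + 3/5| = 3·|-5 − u|/(5·|u|) = 3|u + 5|/(5|u|).
Restrict δ ≤ 5/2. Then |u + 5| < 5/2 gives |u| > 5/2, so 5|u| > 25/2.
Then |3/u + 3/5| < 3|u + 5|/(25/2), which is < ε when |u + 5| < (25/6)ε.
Take δ = min(5/2, (25/6)ε). Then 0 < |u + 5| < δ gives both |u + 5| < 5/2 and |u + 5| < (25/6)ε, so |3/u + 3/5| < ε.

δ = min(5/2, (25/6)ε)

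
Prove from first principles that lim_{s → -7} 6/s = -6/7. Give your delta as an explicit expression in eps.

delta = min(7/2, (49/12)eps)

Fix eps > 0. We seek delta > 0 such that 0 < |s + 7| < delta implies |6/s + 6/7| < eps.
|6/s + 6/7| = 6·|-7 − s|/(7·|s|) = 6|s + 7|/(7|s|).
Require delta ≤ 7/2 so that |s| > 7 − 7/2 = 7/2, hence 7|s| > 49/2.
Then |6/s + 6/7| < 6|s + 7|/(49/2), which is < eps when |s + 7| < (49/12)eps.
Take delta = min(7/2, (49/12)eps). Then 0 < |s + 7| < delta gives both |s + 7| < 7/2 and |s + 7| < (49/12)eps, so |6/s + 6/7| < eps.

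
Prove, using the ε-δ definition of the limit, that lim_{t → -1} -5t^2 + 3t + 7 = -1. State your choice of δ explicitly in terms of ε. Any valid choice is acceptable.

Let ε > 0 be given. We want δ > 0 such that 0 < |t + 1| < δ implies |(-5t^2 + 3t + 7) + 1| < ε.
(-5t^2 + 3t + 7) + 1 = -5t^2 + 3t + 8 = (t + 1)(-5t + 8).
So |(-5t^2 + 3t + 7) + 1| = |t + 1|·|-5t + 8|.
Assume first that |t + 1| < 1, so |t| < 2. Then |-5t + 8| ≤ 5·2 + 8 = 18.
Hence |(-5t^2 + 3t + 7) + 1| ≤ 18|t + 1| < ε provided |t + 1| < ε/18.
Take δ = min(1, ε/18). Then 0 < |t + 1| < δ gives both |t + 1| < 1 and |t + 1| < ε/18, so |(-5t^2 + 3t + 7) + 1| < ε.

δ = min(1, ε/18)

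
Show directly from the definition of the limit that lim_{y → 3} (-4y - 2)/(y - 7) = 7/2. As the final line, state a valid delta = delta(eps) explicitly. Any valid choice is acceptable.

delta = min(2, (4/15)eps)

Fix eps > 0. We want delta > 0 with 0 < |y − 3| < delta ⇒ |(-4y - 2)/(y - 7) − (7/2)| < eps.
Combining over a common denominator, (-4y - 2)/(y - 7) − (7/2) = [(-4y - 2)·(-4) − (-14)·(y - 7)] / [(-4)·(y - 7)] = 30(y − 3) / ((-4)(y - 7)).
So |(-4y - 2)/(y - 7) − (7/2)| = 30|y − 3| / (4·|y − 7|).
Restrict delta ≤ 2. Then |y − 3| < 2 gives |y − 7| = |(y − 3) + (-4)| ≥ 4 − 2 = 2.
Hence |(-4y - 2)/(y - 7) − (7/2)| < 30|y − 3|/(4·2) = (15/4)|y − 3|, which is < eps once |y − 3| < (4/15)eps.
Take delta = min(2, (4/15)eps). Then 0 < |y − 3| < delta forces both bounds, so |(-4y - 2)/(y - 7) − (7/2)| < eps.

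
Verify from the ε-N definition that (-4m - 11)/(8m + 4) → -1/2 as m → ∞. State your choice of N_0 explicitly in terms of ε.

Fix ε > 0. For m ≥ 1, |(-4m - 11)/(8m + 4) + 1/2| = |-72|/(8(8m + 4)) = 72/(8(8m + 4)).
Since 8m + 4 ≥ 8m for m ≥ 1, this is ≤ 72/(8·8m) = (9/8)/m.
So |(-4m - 11)/(8m + 4) + 1/2| < ε whenever m > (9/8)/ε.
Take N_0 = (9/8)/ε. If m > N_0 then |(-4m - 11)/(8m + 4) + 1/2| ≤ (9/8)/m < ε.

N_0 = (9/8)/ε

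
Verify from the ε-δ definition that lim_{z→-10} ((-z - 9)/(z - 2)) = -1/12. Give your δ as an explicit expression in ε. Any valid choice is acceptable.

δ = min(6, (72/11)ε)

Suppose ε > 0. We want δ > 0 with 0 < |z + 10| < δ ⇒ |(-z - 9)/(z - 2) + 1/12| < ε.
Combining over a common denominator, (-z - 9)/(z - 2) + 1/12 = [(-z - 9)·(-12) − 1·(z - 2)] / [(-12)·(z - 2)] = 11(z + 10) / ((-12)(z - 2)).
So |(-z - 9)/(z - 2) + 1/12| = 11|z + 10| / (12·|z − 2|).
Require δ ≤ 6, so |z − 2| ≥ |-12| − |z + 10| > 12 − 6 = 6.
Hence |(-z - 9)/(z - 2) + 1/12| < 11|z + 10|/(12·6) = (11/72)|z + 10|, which is < ε once |z + 10| < (72/11)ε.
Take δ = min(6, (72/11)ε). Then 0 < |z + 10| < δ forces both bounds, so |(-z - 9)/(z - 2) + 1/12| < ε.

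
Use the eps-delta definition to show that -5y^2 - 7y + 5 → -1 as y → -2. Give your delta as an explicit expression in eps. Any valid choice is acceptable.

delta = min(2, eps/23)

Let eps > 0. We want delta > 0 such that 0 < |y + 2| < delta implies |(-5y^2 - 7y + 5) + 1| < eps.
(-5y^2 - 7y + 5) + 1 = -5y^2 - 7y + 6 = (y + 2)(-5y + 3).
So |(-5y^2 - 7y + 5) + 1| = |y + 2|·|-5y + 3|.
Require delta ≤ 2. Then |y + 2| < 2 gives |y| < 4, and by the triangle inequality |-5y + 3| ≤ 5·4 + 3 = 23.
Hence |(-5y^2 - 7y + 5) + 1| ≤ 23|y + 2| < eps provided |y + 2| < eps/23.
Take delta = min(2, eps/23). Then 0 < |y + 2| < delta gives both |y + 2| < 2 and |y + 2| < eps/23, so |(-5y^2 - 7y + 5) + 1| < eps.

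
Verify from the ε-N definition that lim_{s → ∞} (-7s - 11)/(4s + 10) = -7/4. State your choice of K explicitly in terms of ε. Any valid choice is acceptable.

Let ε > 0 be given. We seek K > 0 such that s > K implies |(-7s - 11)/(4s + 10) + 7/4| < ε.
(-7s - 11)/(4s + 10) + 7/4 = (4(-7s - 11) − (-7)(4s + 10)) / (4(4s + 10)) = 26/(4(4s + 10)).
For s > 0 we have 4s + 10 > 4s, so |(-7s - 11)/(4s + 10) + 7/4| = 26/(4(4s + 10)) < 26/(4·4s) = (13/8)/s.
Thus |(-7s - 11)/(4s + 10) + 7/4| < ε whenever s > (13/8)/ε.
Take K = (13/8)/ε. If s > K then |(-7s - 11)/(4s + 10) + 7/4| < (13/8)/s < ε.

K = (13/8)/ε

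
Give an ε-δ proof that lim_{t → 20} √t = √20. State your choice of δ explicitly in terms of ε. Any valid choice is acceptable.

Let ε > 0 be given. We want δ > 0 such that 0 < |t − 20| < δ implies |√t − √20| < ε.
Rationalise: √t − √20 = (t − 20)/(√t + √20), so |√t − √20| = |t − 20|/(√t + √20).
Restrict δ ≤ 20 so that |t − 20| < 20 forces t > 0, and then √t + √20 > √20.
Hence |√t − √20| < |t − 20|/√20, which is < ε once |t − 20| < √20·ε.
Take δ = min(20, √20·ε). If 0 < |t − 20| < δ then t > 0 and |√t − √20| < |t − 20|/√20 < ε.

δ = min(20, √20·ε)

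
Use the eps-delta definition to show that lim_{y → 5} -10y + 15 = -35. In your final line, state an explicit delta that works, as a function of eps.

delta = eps/10

Let eps > 0 be given. We need delta > 0 so that 0 < |y − 5| < delta implies |(-10y + 15) + 35| < eps.
Since (-10y + 15) + 35 = -10(y − 5), we have |(-10y + 15) + 35| = 10|y − 5|.
So 10|y − 5| < eps exactly when |y − 5| < eps/10.
Choosing delta = eps/10 gives |(-10y + 15) + 35| = 10|y − 5| < eps whenever |y − 5| < delta.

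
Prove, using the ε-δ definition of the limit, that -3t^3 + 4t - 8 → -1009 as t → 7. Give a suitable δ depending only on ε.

δ = min(1, ε/503)

Suppose ε > 0. We want δ > 0 such that 0 < |t − 7| < δ implies |(-3t^3 + 4t - 8) + 1009| < ε.
(-3t^3 + 4t - 8) + 1009 = -3t^3 + 4t + 1001 = (t − 7)(-3t^2 - 21t - 143).
So |(-3t^3 + 4t - 8) + 1009| = |t − 7|·|-3t^2 - 21t - 143|.
Assume first that |t − 7| < 1, so |t| < 8. Then |-3t^2 - 21t - 143| ≤ 3·8^2 + 21·8 + 143 = 503.
Hence |(-3t^3 + 4t - 8) + 1009| ≤ 503|t − 7| < ε provided |t − 7| < ε/503.
Take δ = min(1, ε/503). Then 0 < |t − 7| < δ gives both |t − 7| < 1 and |t − 7| < ε/503, so |(-3t^3 + 4t - 8) + 1009| < ε.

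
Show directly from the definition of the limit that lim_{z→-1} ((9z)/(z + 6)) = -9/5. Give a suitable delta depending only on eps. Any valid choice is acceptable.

Suppose eps > 0. We want delta > 0 with 0 < |z + 1| < delta ⇒ |(9z)/(z + 6) + 9/5| < eps.
Combining over a common denominator, (9z)/(z + 6) + 9/5 = [(9z)·5 − (-9)·(z + 6)] / [5·(z + 6)] = 54(z + 1) / (5(z + 6)).
So |(9z)/(z + 6) + 9/5| = 54|z + 1| / (5·|z + 6|).
Restrict delta ≤ 5/2. Then |z + 1| < 5/2 gives |z + 6| = |(z + 1) + 5| ≥ 5 − 5/2 = 5/2.
Hence |(9z)/(z + 6) + 9/5| < 54|z + 1|/(5·(5/2)) = (108/25)|z + 1|, which is < eps once |z + 1| < (25/108)eps.
Take delta = min(5/2, (25/108)eps). Then 0 < |z + 1| < delta forces both bounds, so |(9z)/(z + 6) + 9/5| < eps.

delta = min(5/2, (25/108)eps)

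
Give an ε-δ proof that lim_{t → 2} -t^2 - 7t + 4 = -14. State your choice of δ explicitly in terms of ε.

Fix ε > 0. We want δ > 0 such that 0 < |t − 2| < δ implies |(-t^2 - 7t + 4) + 14| < ε.
(-t^2 - 7t + 4) + 14 = -t^2 - 7t + 18 = (t − 2)(-t - 9).
So |(-t^2 - 7t + 4) + 14| = |t − 2|·|-t - 9|.
Require δ ≤ 2. Then |t − 2| < 2 gives |t| < 4, and by the triangle inequality |-t - 9| ≤ 4 + 9 = 13.
Hence |(-t^2 - 7t + 4) + 14| ≤ 13|t − 2| < ε provided |t − 2| < ε/13.
Take δ = min(2, ε/13). Then 0 < |t − 2| < δ gives both |t − 2| < 2 and |t − 2| < ε/13, so |(-t^2 - 7t + 4) + 14| < ε.

δ = min(2, ε/13)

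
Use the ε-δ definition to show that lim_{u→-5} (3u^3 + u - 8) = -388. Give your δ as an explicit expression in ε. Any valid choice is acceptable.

δ = min(2, ε/328)

Fix ε > 0. We want δ > 0 such that 0 < |u + 5| < δ implies |(3u^3 + u - 8) + 388| < ε.
(3u^3 + u - 8) + 388 = 3u^3 + u + 380 = (u + 5)(3u^2 - 15u + 76).
So |(3u^3 + u - 8) + 388| = |u + 5|·|3u^2 - 15u + 76|.
Require δ ≤ 2. Then |u + 5| < 2 gives |u| < 7, and by the triangle inequality |3u^2 - 15u + 76| ≤ 3·7^2 + 15·7 + 76 = 328.
Hence |(3u^3 + u - 8) + 388| ≤ 328|u + 5| < ε provided |u + 5| < ε/328.
Choosing δ = min(2, ε/328) ensures both conditions, hence |(3u^3 + u - 8) + 388| < ε.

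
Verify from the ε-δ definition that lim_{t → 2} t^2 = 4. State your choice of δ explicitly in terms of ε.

δ = min(1, ε/5)

Let ε > 0 be given. We seek δ > 0 with 0 < |t − 2| < δ ⇒ |t^2 − 4| < ε.
Factor: t^2 − 4 = (t − 2)(t + 2), so |t^2 − 4| = |t − 2|·|t + 2|.
Restrict δ ≤ 1. Then |t − 2| < 1 gives |t| < 3, so by the triangle inequality |t + 2| ≤ 3 + 2 = 5.
Hence |t^2 − 4| ≤ 5|t − 2|, which is < ε once |t − 2| < ε/5.
Take δ = min(1, ε/5). If 0 < |t − 2| < δ then both bounds hold and |t^2 − 4| ≤ 5|t − 2| < 5·(ε/5) = ε.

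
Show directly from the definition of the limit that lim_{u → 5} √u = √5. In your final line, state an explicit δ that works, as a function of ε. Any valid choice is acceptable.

δ = min(5, √5·ε)

Let ε > 0 be given. We want δ > 0 such that 0 < |u − 5| < δ implies |√u − √5| < ε.
Multiplying by the conjugate, |√u − √5| = |u − 5|/(√u + √5).
Restrict δ ≤ 5 so that |u − 5| < 5 forces u > 0, and then √u + √5 > √5.
Hence |√u − √5| < |u − 5|/√5, which is < ε once |u − 5| < √5·ε.
Take δ = min(5, √5·ε). If 0 < |u − 5| < δ then u > 0 and |√u − √5| < |u − 5|/√5 < ε.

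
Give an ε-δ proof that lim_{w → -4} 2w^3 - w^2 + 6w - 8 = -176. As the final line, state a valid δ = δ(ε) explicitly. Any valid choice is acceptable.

Let ε > 0. We want δ > 0 such that 0 < |w + 4| < δ implies |(2w^3 - w^2 + 6w - 8) + 176| < ε.
(2w^3 - w^2 + 6w - 8) + 176 = 2w^3 - w^2 + 6w + 168 = (w + 4)(2w^2 - 9w + 42).
So |(2w^3 - w^2 + 6w - 8) + 176| = |w + 4|·|2w^2 - 9w + 42|.
Assume first that |w + 4| < 1, so |w| < 5. Then |2w^2 - 9w + 42| ≤ 2·5^2 + 9·5 + 42 = 137.
Hence |(2w^3 - w^2 + 6w - 8) + 176| ≤ 137|w + 4| < ε provided |w + 4| < ε/137.
Take δ = min(1, ε/137). Then 0 < |w + 4| < δ gives both |w + 4| < 1 and |w + 4| < ε/137, so |(2w^3 - w^2 + 6w - 8) + 176| < ε.

δ = min(1, ε/137)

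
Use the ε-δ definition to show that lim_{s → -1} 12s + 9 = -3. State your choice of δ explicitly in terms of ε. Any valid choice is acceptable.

δ = ε/12

Let ε > 0. We need δ > 0 so that 0 < |s + 1| < δ implies |(12s + 9) + 3| < ε.
|(12s + 9) + 3| = |12s + 12| = 12|s + 1|.
So 12|s + 1| < ε exactly when |s + 1| < ε/12.
Take δ = ε/12. If 0 < |s + 1| < δ then |(12s + 9) + 3| = 12|s + 1| < 12·(ε/12) = ε.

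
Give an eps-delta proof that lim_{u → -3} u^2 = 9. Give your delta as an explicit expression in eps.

delta = min(2, eps/8)

Suppose eps > 0. We seek delta > 0 with 0 < |u + 3| < delta ⇒ |u^2 − 9| < eps.
Factor: u^2 − 9 = (u + 3)(u - 3), so |u^2 − 9| = |u + 3|·|u - 3|.
Impose delta ≤ 2 so that |u| < 5; then |u - 3| ≤ 8.
Hence |u^2 − 9| ≤ 8|u + 3|, which is < eps once |u + 3| < eps/8.
Take delta = min(2, eps/8). If 0 < |u + 3| < delta then both bounds hold and |u^2 − 9| ≤ 8|u + 3| < 8·(eps/8) = eps.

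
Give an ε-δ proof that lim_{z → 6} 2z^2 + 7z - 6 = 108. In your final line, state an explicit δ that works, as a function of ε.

Suppose ε > 0. We want δ > 0 such that 0 < |z − 6| < δ implies |(2z^2 + 7z - 6) − 108| < ε.
(2z^2 + 7z - 6) − 108 = 2z^2 + 7z - 114 = (z − 6)(2z + 19).
So |(2z^2 + 7z - 6) − 108| = |z − 6|·|2z + 19|.
Assume first that |z − 6| < 2, so |z| < 8. Then |2z + 19| ≤ 2·8 + 19 = 35.
Hence |(2z^2 + 7z - 6) − 108| ≤ 35|z − 6| < ε provided |z − 6| < ε/35.
Take δ = min(2, ε/35). Then 0 < |z − 6| < δ gives both |z − 6| < 2 and |z − 6| < ε/35, so |(2z^2 + 7z - 6) − 108| < ε.

δ = min(2, ε/35)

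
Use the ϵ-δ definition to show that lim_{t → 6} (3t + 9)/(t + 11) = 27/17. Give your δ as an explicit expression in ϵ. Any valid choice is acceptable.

δ = min(17/2, (289/48)ϵ)

Let ϵ > 0 be given. We want δ > 0 with 0 < |t − 6| < δ ⇒ |(3t + 9)/(t + 11) − (27/17)| < ϵ.
Combining over a common denominator, (3t + 9)/(t + 11) − (27/17) = [(3t + 9)·17 − 27·(t + 11)] / [17·(t + 11)] = 24(t − 6) / (17(t + 11)).
So |(3t + 9)/(t + 11) − (27/17)| = 24|t − 6| / (17·|t + 11|).
Restrict δ ≤ 17/2. Then |t − 6| < 17/2 gives |t + 11| = |(t − 6) + 17| ≥ 17 − 17/2 = 17/2.
Hence |(3t + 9)/(t + 11) − (27/17)| < 24|t − 6|/(17·(17/2)) = (48/289)|t − 6|, which is < ϵ once |t − 6| < (289/48)ϵ.
Take δ = min(17/2, (289/48)ϵ). Then 0 < |t − 6| < δ forces both bounds, so |(3t + 9)/(t + 11) − (27/17)| < ϵ.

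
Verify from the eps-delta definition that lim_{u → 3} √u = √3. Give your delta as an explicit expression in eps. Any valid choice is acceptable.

delta = min(3, √3·eps)

Let eps > 0. We want delta > 0 such that 0 < |u − 3| < delta implies |√u − √3| < eps.
Rationalise: √u − √3 = (u − 3)/(√u + √3), so |√u − √3| = |u − 3|/(√u + √3).
Restrict delta ≤ 3 so that |u − 3| < 3 forces u > 0, and then √u + √3 > √3.
Hence |√u − √3| < |u − 3|/√3, which is < eps once |u − 3| < √3·eps.
Take delta = min(3, √3·eps). If 0 < |u − 3| < delta then u > 0 and |√u − √3| < |u − 3|/√3 < eps.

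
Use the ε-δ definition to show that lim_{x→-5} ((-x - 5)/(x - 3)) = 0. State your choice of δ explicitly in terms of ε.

Fix ε > 0. We want δ > 0 with 0 < |x + 5| < δ ⇒ |(-x - 5)/(x - 3) − 0| < ε.
Combining over a common denominator, (-x - 5)/(x - 3) − 0 = [(-x - 5)·(-8) − 0·(x - 3)] / [(-8)·(x - 3)] = 8(x + 5) / ((-8)(x - 3)).
So |(-x - 5)/(x - 3) − 0| = 8|x + 5| / (8·|x − 3|).
Restrict δ ≤ 4. Then |x + 5| < 4 gives |x − 3| = |(x + 5) + (-8)| ≥ 8 − 4 = 4.
Hence |(-x - 5)/(x - 3) − 0| < 8|x + 5|/(8·4) = (1/4)|x + 5|, which is < ε once |x + 5| < 4ε.
Take δ = min(4, 4ε). Then 0 < |x + 5| < δ forces both bounds, so |(-x - 5)/(x - 3) − 0| < ε.

δ = min(4, 4ε)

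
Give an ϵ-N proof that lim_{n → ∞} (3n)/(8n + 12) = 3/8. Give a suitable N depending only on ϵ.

N = (9/16)/ϵ

Let ϵ > 0. For n ≥ 1, |(3n)/(8n + 12) − (3/8)| = |-36|/(8(8n + 12)) = 36/(8(8n + 12)).
Since 8n + 12 ≥ 8n for n ≥ 1, this is ≤ 36/(8·8n) = (9/16)/n.
So |(3n)/(8n + 12) − (3/8)| < ϵ whenever n > (9/16)/ϵ.
Take N = (9/16)/ϵ. If n > N then |(3n)/(8n + 12) − (3/8)| ≤ (9/16)/n < ϵ.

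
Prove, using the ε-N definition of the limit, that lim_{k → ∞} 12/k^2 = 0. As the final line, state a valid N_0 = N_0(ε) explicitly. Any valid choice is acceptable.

N_0 = (12/ε)^{1/2}

Let ε > 0 be given. For k ≥ 1, |12/k^2 − 0| = 12/k^2.
12/k^2 < ε ⇔ k^2 > 12/ε ⇔ k > (12/ε)^{1/2}.
Take N_0 = (12/ε)^{1/2}. Then k > N_0 implies 12/k^2 < ε.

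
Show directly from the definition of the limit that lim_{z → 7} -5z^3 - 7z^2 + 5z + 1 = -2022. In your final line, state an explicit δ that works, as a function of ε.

δ = min(1, ε/945)

Let ε > 0 be given. We want δ > 0 such that 0 < |z − 7| < δ implies |(-5z^3 - 7z^2 + 5z + 1) + 2022| < ε.
(-5z^3 - 7z^2 + 5z + 1) + 2022 = -5z^3 - 7z^2 + 5z + 2023 = (z − 7)(-5z^2 - 42z - 289).
So |(-5z^3 - 7z^2 + 5z + 1) + 2022| = |z − 7|·|-5z^2 - 42z - 289|.
Assume first that |z − 7| < 1, so |z| < 8. Then |-5z^2 - 42z - 289| ≤ 5·8^2 + 42·8 + 289 = 945.
Hence |(-5z^3 - 7z^2 + 5z + 1) + 2022| ≤ 945|z − 7| < ε provided |z − 7| < ε/945.
Take δ = min(1, ε/945). Then 0 < |z − 7| < δ gives both |z − 7| < 1 and |z − 7| < ε/945, so |(-5z^3 - 7z^2 + 5z + 1) + 2022| < ε.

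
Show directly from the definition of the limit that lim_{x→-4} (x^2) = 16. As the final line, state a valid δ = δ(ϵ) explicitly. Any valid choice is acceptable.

Fix ϵ > 0. We seek δ > 0 with 0 < |x + 4| < δ ⇒ |x^2 − 16| < ϵ.
Factor: x^2 − 16 = (x + 4)(x - 4), so |x^2 − 16| = |x + 4|·|x - 4|.
Restrict δ ≤ 1. Then |x + 4| < 1 gives |x| < 5, so by the triangle inequality |x - 4| ≤ 5 + 4 = 9.
Hence |x^2 − 16| ≤ 9|x + 4|, which is < ϵ once |x + 4| < ϵ/9.
Take δ = min(1, ϵ/9). If 0 < |x + 4| < δ then both bounds hold and |x^2 − 16| ≤ 9|x + 4| < 9·(ϵ/9) = ϵ.

δ = min(1, ϵ/9)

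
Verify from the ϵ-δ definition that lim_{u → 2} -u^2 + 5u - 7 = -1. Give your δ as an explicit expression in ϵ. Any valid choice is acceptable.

Suppose ϵ > 0. We want δ > 0 such that 0 < |u − 2| < δ implies |(-u^2 + 5u - 7) + 1| < ϵ.
(-u^2 + 5u - 7) + 1 = -u^2 + 5u - 6 = (u − 2)(-u + 3).
So |(-u^2 + 5u - 7) + 1| = |u − 2|·|-u + 3|.
Assume first that |u − 2| < 1, so |u| < 3. Then |-u + 3| ≤ 3 + 3 = 6.
Hence |(-u^2 + 5u - 7) + 1| ≤ 6|u − 2| < ϵ provided |u − 2| < ϵ/6.
Take δ = min(1, ϵ/6). Then 0 < |u − 2| < δ gives both |u − 2| < 1 and |u − 2| < ϵ/6, so |(-u^2 + 5u - 7) + 1| < ϵ.

δ = min(1, ϵ/6)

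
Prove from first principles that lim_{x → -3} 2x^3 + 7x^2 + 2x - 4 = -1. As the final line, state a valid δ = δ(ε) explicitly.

δ = min(1, ε/37)

Let ε > 0 be given. We want δ > 0 such that 0 < |x + 3| < δ implies |(2x^3 + 7x^2 + 2x - 4) + 1| < ε.
(2x^3 + 7x^2 + 2x - 4) + 1 = 2x^3 + 7x^2 + 2x - 3 = (x + 3)(2x^2 + x - 1).
So |(2x^3 + 7x^2 + 2x - 4) + 1| = |x + 3|·|2x^2 + x - 1|.
Require δ ≤ 1. Then |x + 3| < 1 gives |x| < 4, and by the triangle inequality |2x^2 + x - 1| ≤ 2·4^2 + 4 + 1 = 37.
Hence |(2x^3 + 7x^2 + 2x - 4) + 1| ≤ 37|x + 3| < ε provided |x + 3| < ε/37.
Choosing δ = min(1, ε/37) ensures both conditions, hence |(2x^3 + 7x^2 + 2x - 4) + 1| < ε.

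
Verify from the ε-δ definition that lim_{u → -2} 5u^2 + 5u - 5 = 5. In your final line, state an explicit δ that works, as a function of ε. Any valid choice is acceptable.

δ = min(1, ε/20)

Let ε > 0 be given. We want δ > 0 such that 0 < |u + 2| < δ implies |(5u^2 + 5u - 5) − 5| < ε.
(5u^2 + 5u - 5) − 5 = 5u^2 + 5u - 10 = (u + 2)(5u - 5).
So |(5u^2 + 5u - 5) − 5| = |u + 2|·|5u - 5|.
Require δ ≤ 1. Then |u + 2| < 1 gives |u| < 3, and by the triangle inequality |5u - 5| ≤ 5·3 + 5 = 20.
Hence |(5u^2 + 5u - 5) − 5| ≤ 20|u + 2| < ε provided |u + 2| < ε/20.
Choosing δ = min(1, ε/20) ensures both conditions, hence |(5u^2 + 5u - 5) − 5| < ε.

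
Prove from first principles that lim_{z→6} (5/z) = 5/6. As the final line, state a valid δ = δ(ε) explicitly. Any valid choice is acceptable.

δ = min(3, (18/5)ε)

Fix ε > 0. We seek δ > 0 such that 0 < |z − 6| < δ implies |5/z − (5/6)| < ε.
|5/z − (5/6)| = 5·|6 − z|/(6·|z|) = 5|z − 6|/(6|z|).
Restrict δ ≤ 3. Then |z − 6| < 3 gives |z| > 3, so 6|z| > 18.
Then |5/z − (5/6)| < 5|z − 6|/18, which is < ε when |z − 6| < (18/5)ε.
Take δ = min(3, (18/5)ε). Then 0 < |z − 6| < δ gives both |z − 6| < 3 and |z − 6| < (18/5)ε, so |5/z − (5/6)| < ε.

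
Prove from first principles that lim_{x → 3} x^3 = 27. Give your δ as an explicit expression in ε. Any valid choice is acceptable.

Let ε > 0 be given. We seek δ > 0 with 0 < |x − 3| < δ ⇒ |x^3 − 27| < ε.
Factor: x^3 − 27 = (x − 3)(x^2 + 3x + 9), so |x^3 − 27| = |x − 3|·|x^2 + 3x + 9|.
Impose δ ≤ 1 so that |x| < 4; then |x^2 + 3x + 9| ≤ 37.
Hence |x^3 − 27| ≤ 37|x − 3|, which is < ε once |x − 3| < ε/37.
Take δ = min(1, ε/37). If 0 < |x − 3| < δ then both bounds hold and |x^3 − 27| ≤ 37|x − 3| < 37·(ε/37) = ε.

δ = min(1, ε/37)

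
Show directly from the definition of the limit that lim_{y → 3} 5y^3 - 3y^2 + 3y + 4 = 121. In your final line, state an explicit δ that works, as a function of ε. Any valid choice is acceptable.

δ = min(2, ε/224)

Let ε > 0. We want δ > 0 such that 0 < |y − 3| < δ implies |(5y^3 - 3y^2 + 3y + 4) − 121| < ε.
(5y^3 - 3y^2 + 3y + 4) − 121 = 5y^3 - 3y^2 + 3y - 117 = (y − 3)(5y^2 + 12y + 39).
So |(5y^3 - 3y^2 + 3y + 4) − 121| = |y − 3|·|5y^2 + 12y + 39|.
Assume first that |y − 3| < 2, so |y| < 5. Then |5y^2 + 12y + 39| ≤ 5·5^2 + 12·5 + 39 = 224.
Hence |(5y^3 - 3y^2 + 3y + 4) − 121| ≤ 224|y − 3| < ε provided |y − 3| < ε/224.
Take δ = min(2, ε/224). Then 0 < |y − 3| < δ gives both |y − 3| < 2 and |y − 3| < ε/224, so |(5y^3 - 3y^2 + 3y + 4) − 121| < ε.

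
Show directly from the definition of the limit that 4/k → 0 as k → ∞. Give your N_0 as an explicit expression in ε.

Let ε > 0 be given. For k ≥ 1, |4/k − 0| = 4/(k) ≤ 4/k.
We need 4/k < ε, i.e. k > 4/ε.
Take N_0 = 4/ε. If k > N_0 then |4/k| ≤ 4/k < ε.

N_0 = 4/ε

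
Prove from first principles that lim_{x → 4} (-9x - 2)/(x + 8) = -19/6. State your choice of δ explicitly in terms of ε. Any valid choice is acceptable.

Let ε > 0 be given. We want δ > 0 with 0 < |x − 4| < δ ⇒ |(-9x - 2)/(x + 8) + 19/6| < ε.
Combining over a common denominator, (-9x - 2)/(x + 8) + 19/6 = [(-9x - 2)·12 − (-38)·(x + 8)] / [12·(x + 8)] = -70(x − 4) / (12(x + 8)).
So |(-9x - 2)/(x + 8) + 19/6| = 70|x − 4| / (12·|x + 8|).
Restrict δ ≤ 6. Then |x − 4| < 6 gives |x + 8| = |(x − 4) + 12| ≥ 12 − 6 = 6.
Hence |(-9x - 2)/(x + 8) + 19/6| < 70|x − 4|/(12·6) = (35/36)|x − 4|, which is < ε once |x − 4| < (36/35)ε.
Take δ = min(6, (36/35)ε). Then 0 < |x − 4| < δ forces both bounds, so |(-9x - 2)/(x + 8) + 19/6| < ε.

δ = min(6, (36/35)ε)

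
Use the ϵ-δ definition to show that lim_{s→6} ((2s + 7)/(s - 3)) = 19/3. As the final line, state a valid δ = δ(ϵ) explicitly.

Let ϵ > 0 be given. We want δ > 0 with 0 < |s − 6| < δ ⇒ |(2s + 7)/(s - 3) − (19/3)| < ϵ.
Combining over a common denominator, (2s + 7)/(s - 3) − (19/3) = [(2s + 7)·3 − 19·(s - 3)] / [3·(s - 3)] = -13(s − 6) / (3(s - 3)).
So |(2s + 7)/(s - 3) − (19/3)| = 13|s − 6| / (3·|s − 3|).
Require δ ≤ 3/2, so |s − 3| ≥ |3| − |s − 6| > 3 − 3/2 = 3/2.
Hence |(2s + 7)/(s - 3) − (19/3)| < 13|s − 6|/(3·(3/2)) = (26/9)|s − 6|, which is < ϵ once |s − 6| < (9/26)ϵ.
Take δ = min(3/2, (9/26)ϵ). Then 0 < |s − 6| < δ forces both bounds, so |(2s + 7)/(s - 3) − (19/3)| < ϵ.

δ = min(3/2, (9/26)ϵ)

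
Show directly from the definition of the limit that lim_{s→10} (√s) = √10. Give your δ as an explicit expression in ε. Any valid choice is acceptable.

δ = min(10, √10·ε)

Suppose ε > 0. We want δ > 0 such that 0 < |s − 10| < δ implies |√s − √10| < ε.
Rationalise: √s − √10 = (s − 10)/(√s + √10), so |√s − √10| = |s − 10|/(√s + √10).
Restrict δ ≤ 10 so that |s − 10| < 10 forces s > 0, and then √s + √10 > √10.
Hence |√s − √10| < |s − 10|/√10, which is < ε once |s − 10| < √10·ε.
Take δ = min(10, √10·ε). If 0 < |s − 10| < δ then s > 0 and |√s − √10| < |s − 10|/√10 < ε.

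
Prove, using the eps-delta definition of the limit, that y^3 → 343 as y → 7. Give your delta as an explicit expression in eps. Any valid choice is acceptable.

Suppose eps > 0. We seek delta > 0 with 0 < |y − 7| < delta ⇒ |y^3 − 343| < eps.
Factor: y^3 − 343 = (y − 7)(y^2 + 7y + 49), so |y^3 − 343| = |y − 7|·|y^2 + 7y + 49|.
Restrict delta ≤ 1. Then |y − 7| < 1 gives |y| < 8, so by the triangle inequality |y^2 + 7y + 49| ≤ 8^2 + 7·8 + 49 = 169.
Hence |y^3 − 343| ≤ 169|y − 7|, which is < eps once |y − 7| < eps/169.
Take delta = min(1, eps/169). If 0 < |y − 7| < delta then both bounds hold and |y^3 − 343| ≤ 169|y − 7| < 169·(eps/169) = eps.

delta = min(1, eps/169)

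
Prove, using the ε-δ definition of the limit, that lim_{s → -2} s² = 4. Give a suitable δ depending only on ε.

Fix ε > 0. We seek δ > 0 with 0 < |s + 2| < δ ⇒ |s² − 4| < ε.
Factor: s² − 4 = (s + 2)(s - 2), so |s² − 4| = |s + 2|·|s - 2|.
Impose δ ≤ 1 so that |s| < 3; then |s - 2| ≤ 5.
Hence |s² − 4| ≤ 5|s + 2|, which is < ε once |s + 2| < ε/5.
Take δ = min(1, ε/5). If 0 < |s + 2| < δ then both bounds hold and |s² − 4| ≤ 5|s + 2| < 5·(ε/5) = ε.

δ = min(1, ε/5)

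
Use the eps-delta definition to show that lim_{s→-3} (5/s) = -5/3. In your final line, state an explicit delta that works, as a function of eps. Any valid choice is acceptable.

delta = min(3/2, (9/10)eps)

Let eps > 0. We seek delta > 0 such that 0 < |s + 3| < delta implies |5/s + 5/3| < eps.
|5/s + 5/3| = 5·|-3 − s|/(3·|s|) = 5|s + 3|/(3|s|).
Restrict delta ≤ 3/2. Then |s + 3| < 3/2 gives |s| > 3/2, so 3|s| > 9/2.
Then |5/s + 5/3| < 5|s + 3|/(9/2), which is < eps when |s + 3| < (9/10)eps.
Take delta = min(3/2, (9/10)eps). Then 0 < |s + 3| < delta gives both |s + 3| < 3/2 and |s + 3| < (9/10)eps, so |5/s + 5/3| < eps.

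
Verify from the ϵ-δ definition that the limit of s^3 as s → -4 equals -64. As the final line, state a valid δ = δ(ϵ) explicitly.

δ = min(1, ϵ/61)

Let ϵ > 0 be given. We seek δ > 0 with 0 < |s + 4| < δ ⇒ |s^3 + 64| < ϵ.
Factor: s^3 + 64 = (s + 4)(s^2 - 4s + 16), so |s^3 + 64| = |s + 4|·|s^2 - 4s + 16|.
Restrict δ ≤ 1. Then |s + 4| < 1 gives |s| < 5, so by the triangle inequality |s^2 - 4s + 16| ≤ 5^2 + 4·5 + 16 = 61.
Hence |s^3 + 64| ≤ 61|s + 4|, which is < ϵ once |s + 4| < ϵ/61.
Take δ = min(1, ϵ/61). If 0 < |s + 4| < δ then both bounds hold and |s^3 + 64| ≤ 61|s + 4| < 61·(ϵ/61) = ϵ.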